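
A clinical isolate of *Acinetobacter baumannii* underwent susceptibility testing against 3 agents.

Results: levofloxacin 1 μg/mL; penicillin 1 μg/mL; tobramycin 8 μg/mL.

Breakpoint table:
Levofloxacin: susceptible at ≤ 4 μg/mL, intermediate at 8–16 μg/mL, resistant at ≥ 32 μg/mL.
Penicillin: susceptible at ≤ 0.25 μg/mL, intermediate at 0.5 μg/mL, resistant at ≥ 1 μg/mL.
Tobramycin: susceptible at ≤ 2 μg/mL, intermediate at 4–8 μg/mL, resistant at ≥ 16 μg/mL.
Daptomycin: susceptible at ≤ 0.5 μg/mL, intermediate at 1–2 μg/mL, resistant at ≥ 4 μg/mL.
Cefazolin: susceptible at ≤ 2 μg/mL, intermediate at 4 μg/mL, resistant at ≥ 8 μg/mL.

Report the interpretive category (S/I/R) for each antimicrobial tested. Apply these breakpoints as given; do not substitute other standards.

Levofloxacin (1 μg/mL) ≤ 4 μg/mL → susceptible
Penicillin 1 μg/mL: ≥ 1 μg/mL ⇒ R
Tobramycin (8 μg/mL) in 4–8 μg/mL → Intermediate

S, R, I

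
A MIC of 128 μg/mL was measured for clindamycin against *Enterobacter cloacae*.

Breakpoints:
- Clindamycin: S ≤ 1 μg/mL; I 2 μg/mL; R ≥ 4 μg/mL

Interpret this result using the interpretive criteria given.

Resistant

Clindamycin (128 μg/mL) ≥ 4 μg/mL — Resistant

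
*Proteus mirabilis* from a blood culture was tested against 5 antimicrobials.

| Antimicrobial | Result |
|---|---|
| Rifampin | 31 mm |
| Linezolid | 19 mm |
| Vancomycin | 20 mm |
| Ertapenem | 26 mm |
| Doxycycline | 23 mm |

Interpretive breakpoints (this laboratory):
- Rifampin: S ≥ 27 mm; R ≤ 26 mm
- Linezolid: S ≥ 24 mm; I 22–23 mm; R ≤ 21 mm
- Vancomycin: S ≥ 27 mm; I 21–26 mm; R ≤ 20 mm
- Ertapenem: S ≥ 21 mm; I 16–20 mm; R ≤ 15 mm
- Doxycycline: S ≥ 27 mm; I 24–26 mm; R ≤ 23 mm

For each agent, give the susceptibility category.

S, R, R, S, R

Rifampin (31 mm) ≥ 27 mm → Susceptible
Linezolid: 19 mm is ≤ 21 mm → R
Vancomycin (20 mm) ≤ 20 mm → resistant
Ertapenem: 26 mm is ≥ 21 mm — Susceptible
Doxycycline (23 mm) ≤ 23 mm — Resistant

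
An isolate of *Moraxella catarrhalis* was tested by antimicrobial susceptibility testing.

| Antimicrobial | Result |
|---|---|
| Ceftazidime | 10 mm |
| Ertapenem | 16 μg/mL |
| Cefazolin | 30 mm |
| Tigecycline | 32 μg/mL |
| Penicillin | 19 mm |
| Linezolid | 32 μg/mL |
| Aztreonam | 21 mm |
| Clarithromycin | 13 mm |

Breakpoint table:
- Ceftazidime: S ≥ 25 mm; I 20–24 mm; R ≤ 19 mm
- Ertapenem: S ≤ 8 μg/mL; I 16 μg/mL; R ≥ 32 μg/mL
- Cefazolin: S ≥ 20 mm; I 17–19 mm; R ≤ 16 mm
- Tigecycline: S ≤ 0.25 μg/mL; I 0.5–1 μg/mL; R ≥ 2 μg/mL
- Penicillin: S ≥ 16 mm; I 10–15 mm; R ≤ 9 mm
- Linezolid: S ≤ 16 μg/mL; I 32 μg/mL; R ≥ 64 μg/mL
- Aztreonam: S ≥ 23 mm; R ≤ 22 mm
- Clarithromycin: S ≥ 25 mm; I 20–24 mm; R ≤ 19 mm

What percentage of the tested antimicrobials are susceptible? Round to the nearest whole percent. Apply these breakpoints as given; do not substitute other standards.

25%

Ceftazidime 10 mm: ≤ 19 mm — R
Ertapenem: 16 μg/mL is = 16 μg/mL → I
Cefazolin: 30 mm is ≥ 20 mm ⇒ Susceptible
Tigecycline 32 μg/mL: ≥ 2 μg/mL → resistant
Penicillin 19 mm: ≥ 16 mm → susceptible
Linezolid 32 μg/mL: = 32 μg/mL ⇒ intermediate
Aztreonam (21 mm) ≤ 22 mm ⇒ Resistant
Clarithromycin: 13 mm is ≤ 19 mm → R
Susceptible: 2/8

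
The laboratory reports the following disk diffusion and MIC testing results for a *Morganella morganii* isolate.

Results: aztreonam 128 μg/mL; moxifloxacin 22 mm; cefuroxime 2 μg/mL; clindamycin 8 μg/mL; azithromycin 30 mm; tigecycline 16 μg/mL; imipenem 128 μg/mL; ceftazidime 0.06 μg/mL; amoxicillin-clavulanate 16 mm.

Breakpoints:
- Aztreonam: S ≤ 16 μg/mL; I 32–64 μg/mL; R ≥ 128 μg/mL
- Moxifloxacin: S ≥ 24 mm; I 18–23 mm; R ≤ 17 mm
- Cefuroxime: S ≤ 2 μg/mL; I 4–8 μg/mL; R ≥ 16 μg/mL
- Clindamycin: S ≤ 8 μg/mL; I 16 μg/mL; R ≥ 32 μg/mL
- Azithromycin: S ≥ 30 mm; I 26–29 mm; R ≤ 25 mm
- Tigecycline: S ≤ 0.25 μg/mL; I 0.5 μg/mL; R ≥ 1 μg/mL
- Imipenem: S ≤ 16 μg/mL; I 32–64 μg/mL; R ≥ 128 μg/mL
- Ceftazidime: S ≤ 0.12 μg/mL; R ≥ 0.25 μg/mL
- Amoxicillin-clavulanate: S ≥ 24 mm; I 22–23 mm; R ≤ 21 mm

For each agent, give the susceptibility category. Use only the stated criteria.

Aztreonam 128 μg/mL: ≥ 128 μg/mL ⇒ resistant
Moxifloxacin 22 mm: in 18–23 mm → I
Cefuroxime 2 μg/mL: ≤ 2 μg/mL — susceptible
Clindamycin (8 μg/mL) ≤ 8 μg/mL ⇒ susceptible
Azithromycin: 30 mm is ≥ 30 mm ⇒ susceptible
Tigecycline (16 μg/mL) ≥ 1 μg/mL — Resistant
Imipenem: 128 μg/mL is ≥ 128 μg/mL → resistant
Ceftazidime (0.06 μg/mL) ≤ 0.12 μg/mL → S
Amoxicillin-clavulanate: 16 mm is ≤ 21 mm ⇒ R

R, I, S, S, S, R, R, S, R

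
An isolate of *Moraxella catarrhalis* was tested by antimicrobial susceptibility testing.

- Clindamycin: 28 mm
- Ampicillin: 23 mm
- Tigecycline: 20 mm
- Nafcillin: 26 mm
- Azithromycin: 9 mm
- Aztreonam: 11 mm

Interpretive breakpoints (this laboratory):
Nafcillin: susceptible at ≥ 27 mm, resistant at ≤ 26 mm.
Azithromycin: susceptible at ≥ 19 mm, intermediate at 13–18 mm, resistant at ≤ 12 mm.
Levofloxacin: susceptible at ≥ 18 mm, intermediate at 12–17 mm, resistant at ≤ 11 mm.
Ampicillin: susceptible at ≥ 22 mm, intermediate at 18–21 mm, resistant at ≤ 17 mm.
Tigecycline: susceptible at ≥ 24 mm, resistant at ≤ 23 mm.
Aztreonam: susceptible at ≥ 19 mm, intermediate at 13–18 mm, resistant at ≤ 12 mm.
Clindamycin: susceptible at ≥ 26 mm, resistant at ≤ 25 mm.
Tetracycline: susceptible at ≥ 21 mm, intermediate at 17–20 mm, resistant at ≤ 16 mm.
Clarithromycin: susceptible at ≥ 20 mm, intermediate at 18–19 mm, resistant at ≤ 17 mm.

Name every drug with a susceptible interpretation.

Clindamycin 28 mm: ≥ 26 mm — Susceptible
Ampicillin 23 mm: ≥ 22 mm ⇒ susceptible
Tigecycline (20 mm) ≤ 23 mm → R
Nafcillin (26 mm) ≤ 26 mm — Resistant
Azithromycin 9 mm: ≤ 12 mm → resistant
Aztreonam 11 mm: ≤ 12 mm — R

clindamycin, ampicillin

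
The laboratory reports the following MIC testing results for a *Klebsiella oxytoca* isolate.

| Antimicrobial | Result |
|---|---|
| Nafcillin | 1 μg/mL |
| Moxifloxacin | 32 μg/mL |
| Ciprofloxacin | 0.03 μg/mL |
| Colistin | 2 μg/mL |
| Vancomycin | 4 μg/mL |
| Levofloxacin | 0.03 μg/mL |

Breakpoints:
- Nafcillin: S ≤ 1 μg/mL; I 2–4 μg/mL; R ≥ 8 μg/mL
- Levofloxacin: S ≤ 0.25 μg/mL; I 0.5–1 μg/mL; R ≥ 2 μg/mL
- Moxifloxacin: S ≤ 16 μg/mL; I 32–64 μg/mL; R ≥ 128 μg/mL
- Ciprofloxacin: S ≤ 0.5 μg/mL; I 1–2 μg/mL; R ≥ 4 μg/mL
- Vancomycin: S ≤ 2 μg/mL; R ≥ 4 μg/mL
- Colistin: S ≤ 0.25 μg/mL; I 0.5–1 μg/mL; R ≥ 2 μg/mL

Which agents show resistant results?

colistin, vancomycin

Nafcillin (1 μg/mL) ≤ 1 μg/mL → S
Moxifloxacin (32 μg/mL) in 32–64 μg/mL — intermediate
Ciprofloxacin 0.03 μg/mL: ≤ 0.5 μg/mL — S
Colistin 2 μg/mL: ≥ 2 μg/mL — resistant
Vancomycin 4 μg/mL: ≥ 4 μg/mL ⇒ Resistant
Levofloxacin 0.03 μg/mL: ≤ 0.25 μg/mL ⇒ susceptible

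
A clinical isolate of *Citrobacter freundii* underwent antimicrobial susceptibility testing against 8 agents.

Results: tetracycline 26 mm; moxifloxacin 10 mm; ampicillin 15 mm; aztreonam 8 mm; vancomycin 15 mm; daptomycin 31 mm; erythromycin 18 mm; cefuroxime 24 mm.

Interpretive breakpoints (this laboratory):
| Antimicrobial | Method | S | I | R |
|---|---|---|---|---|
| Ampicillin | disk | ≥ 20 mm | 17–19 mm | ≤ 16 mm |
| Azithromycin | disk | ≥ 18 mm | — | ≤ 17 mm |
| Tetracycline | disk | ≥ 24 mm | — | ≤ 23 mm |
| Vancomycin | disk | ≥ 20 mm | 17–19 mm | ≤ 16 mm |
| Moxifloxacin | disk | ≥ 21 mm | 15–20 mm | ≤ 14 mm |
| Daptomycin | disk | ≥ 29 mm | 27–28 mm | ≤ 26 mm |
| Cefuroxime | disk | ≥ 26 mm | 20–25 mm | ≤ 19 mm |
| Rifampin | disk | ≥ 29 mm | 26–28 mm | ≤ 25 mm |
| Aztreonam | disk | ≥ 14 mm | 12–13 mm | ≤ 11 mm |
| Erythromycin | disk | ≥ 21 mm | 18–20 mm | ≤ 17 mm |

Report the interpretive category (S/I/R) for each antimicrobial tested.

S, R, R, R, R, S, I, I

Tetracycline (26 mm) ≥ 24 mm → S
Moxifloxacin (10 mm) ≤ 14 mm ⇒ R
Ampicillin: 15 mm is ≤ 16 mm → resistant
Aztreonam: 8 mm is ≤ 11 mm ⇒ resistant
Vancomycin: 15 mm is ≤ 16 mm → resistant
Daptomycin: 31 mm is ≥ 29 mm — Susceptible
Erythromycin: 18 mm is in 18–20 mm — Intermediate
Cefuroxime (24 mm) in 20–25 mm → Intermediate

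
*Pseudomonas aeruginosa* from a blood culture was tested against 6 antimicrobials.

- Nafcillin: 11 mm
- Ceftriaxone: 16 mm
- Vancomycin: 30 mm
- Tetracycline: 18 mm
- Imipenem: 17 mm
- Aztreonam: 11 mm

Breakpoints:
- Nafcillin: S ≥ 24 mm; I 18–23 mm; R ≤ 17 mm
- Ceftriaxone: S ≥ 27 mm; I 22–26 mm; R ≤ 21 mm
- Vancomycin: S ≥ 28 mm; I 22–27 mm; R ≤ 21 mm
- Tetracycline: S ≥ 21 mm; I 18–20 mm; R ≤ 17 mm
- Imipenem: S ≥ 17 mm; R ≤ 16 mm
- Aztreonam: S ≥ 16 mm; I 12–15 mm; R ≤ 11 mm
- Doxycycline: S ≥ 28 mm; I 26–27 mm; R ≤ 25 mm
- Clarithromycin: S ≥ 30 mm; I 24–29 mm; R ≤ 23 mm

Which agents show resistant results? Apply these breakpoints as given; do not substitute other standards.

Nafcillin (11 mm) ≤ 17 mm — Resistant
Ceftriaxone: 16 mm is ≤ 21 mm — R
Vancomycin: 30 mm is ≥ 28 mm ⇒ susceptible
Tetracycline 18 mm: in 18–20 mm — I
Imipenem 17 mm: ≥ 17 mm → susceptible
Aztreonam (11 mm) ≤ 11 mm → Resistant

nafcillin, ceftriaxone, aztreonam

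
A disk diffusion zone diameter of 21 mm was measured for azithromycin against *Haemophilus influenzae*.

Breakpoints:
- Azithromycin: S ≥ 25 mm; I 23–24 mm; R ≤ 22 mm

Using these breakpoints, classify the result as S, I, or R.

Azithromycin: 21 mm is ≤ 22 mm ⇒ resistant

Resistant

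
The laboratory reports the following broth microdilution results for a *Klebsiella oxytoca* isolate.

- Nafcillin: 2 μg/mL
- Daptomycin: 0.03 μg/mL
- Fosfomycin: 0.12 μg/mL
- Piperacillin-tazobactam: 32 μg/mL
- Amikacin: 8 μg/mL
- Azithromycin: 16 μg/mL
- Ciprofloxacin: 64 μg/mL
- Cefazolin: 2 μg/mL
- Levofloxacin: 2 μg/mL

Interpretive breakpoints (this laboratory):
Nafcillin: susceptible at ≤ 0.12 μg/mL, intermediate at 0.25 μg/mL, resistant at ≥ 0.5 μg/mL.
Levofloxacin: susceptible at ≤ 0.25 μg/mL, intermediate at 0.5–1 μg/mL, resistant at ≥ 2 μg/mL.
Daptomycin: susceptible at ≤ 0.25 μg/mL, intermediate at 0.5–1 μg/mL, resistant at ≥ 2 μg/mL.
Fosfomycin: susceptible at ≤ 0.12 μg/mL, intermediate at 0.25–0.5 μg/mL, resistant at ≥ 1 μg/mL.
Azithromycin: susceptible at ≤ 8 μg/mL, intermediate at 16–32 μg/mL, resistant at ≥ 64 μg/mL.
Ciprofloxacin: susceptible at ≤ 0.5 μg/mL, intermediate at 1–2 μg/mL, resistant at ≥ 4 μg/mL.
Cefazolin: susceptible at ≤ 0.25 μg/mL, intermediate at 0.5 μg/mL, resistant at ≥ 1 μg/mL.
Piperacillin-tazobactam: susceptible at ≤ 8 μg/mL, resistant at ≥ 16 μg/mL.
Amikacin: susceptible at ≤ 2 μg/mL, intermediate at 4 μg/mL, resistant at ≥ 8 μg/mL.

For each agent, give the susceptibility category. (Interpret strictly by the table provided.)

R, S, S, R, R, I, R, R, R

Nafcillin 2 μg/mL: ≥ 0.5 μg/mL → Resistant
Daptomycin 0.03 μg/mL: ≤ 0.25 μg/mL — Susceptible
Fosfomycin (0.12 μg/mL) ≤ 0.12 μg/mL ⇒ Susceptible
Piperacillin-tazobactam: 32 μg/mL is ≥ 16 μg/mL — Resistant
Amikacin 8 μg/mL: ≥ 8 μg/mL → R
Azithromycin 16 μg/mL: in 16–32 μg/mL → Intermediate
Ciprofloxacin 64 μg/mL: ≥ 4 μg/mL ⇒ Resistant
Cefazolin 2 μg/mL: ≥ 1 μg/mL — resistant
Levofloxacin (2 μg/mL) ≥ 2 μg/mL — resistant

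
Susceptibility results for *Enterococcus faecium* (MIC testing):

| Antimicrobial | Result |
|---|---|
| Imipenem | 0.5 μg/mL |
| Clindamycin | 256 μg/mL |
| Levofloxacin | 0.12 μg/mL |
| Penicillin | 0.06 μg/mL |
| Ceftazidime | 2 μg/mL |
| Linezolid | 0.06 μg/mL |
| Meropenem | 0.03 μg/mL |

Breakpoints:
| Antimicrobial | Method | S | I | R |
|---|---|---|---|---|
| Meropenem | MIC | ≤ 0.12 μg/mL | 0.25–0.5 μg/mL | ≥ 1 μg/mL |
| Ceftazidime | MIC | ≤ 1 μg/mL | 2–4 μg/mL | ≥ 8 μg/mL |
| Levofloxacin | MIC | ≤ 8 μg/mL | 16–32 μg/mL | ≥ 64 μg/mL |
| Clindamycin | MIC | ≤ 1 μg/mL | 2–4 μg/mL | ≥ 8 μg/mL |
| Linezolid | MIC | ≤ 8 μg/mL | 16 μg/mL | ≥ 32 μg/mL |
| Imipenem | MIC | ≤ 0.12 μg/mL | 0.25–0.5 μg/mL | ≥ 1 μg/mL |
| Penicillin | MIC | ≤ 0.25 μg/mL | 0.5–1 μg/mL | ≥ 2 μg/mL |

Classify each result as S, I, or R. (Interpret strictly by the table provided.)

Imipenem 0.5 μg/mL: in 0.25–0.5 μg/mL ⇒ Intermediate
Clindamycin: 256 μg/mL is ≥ 8 μg/mL → resistant
Levofloxacin 0.12 μg/mL: ≤ 8 μg/mL → susceptible
Penicillin 0.06 μg/mL: ≤ 0.25 μg/mL — Susceptible
Ceftazidime 2 μg/mL: in 2–4 μg/mL ⇒ Intermediate
Linezolid (0.06 μg/mL) ≤ 8 μg/mL — Susceptible
Meropenem: 0.03 μg/mL is ≤ 0.12 μg/mL → susceptible

I, R, S, S, I, S, S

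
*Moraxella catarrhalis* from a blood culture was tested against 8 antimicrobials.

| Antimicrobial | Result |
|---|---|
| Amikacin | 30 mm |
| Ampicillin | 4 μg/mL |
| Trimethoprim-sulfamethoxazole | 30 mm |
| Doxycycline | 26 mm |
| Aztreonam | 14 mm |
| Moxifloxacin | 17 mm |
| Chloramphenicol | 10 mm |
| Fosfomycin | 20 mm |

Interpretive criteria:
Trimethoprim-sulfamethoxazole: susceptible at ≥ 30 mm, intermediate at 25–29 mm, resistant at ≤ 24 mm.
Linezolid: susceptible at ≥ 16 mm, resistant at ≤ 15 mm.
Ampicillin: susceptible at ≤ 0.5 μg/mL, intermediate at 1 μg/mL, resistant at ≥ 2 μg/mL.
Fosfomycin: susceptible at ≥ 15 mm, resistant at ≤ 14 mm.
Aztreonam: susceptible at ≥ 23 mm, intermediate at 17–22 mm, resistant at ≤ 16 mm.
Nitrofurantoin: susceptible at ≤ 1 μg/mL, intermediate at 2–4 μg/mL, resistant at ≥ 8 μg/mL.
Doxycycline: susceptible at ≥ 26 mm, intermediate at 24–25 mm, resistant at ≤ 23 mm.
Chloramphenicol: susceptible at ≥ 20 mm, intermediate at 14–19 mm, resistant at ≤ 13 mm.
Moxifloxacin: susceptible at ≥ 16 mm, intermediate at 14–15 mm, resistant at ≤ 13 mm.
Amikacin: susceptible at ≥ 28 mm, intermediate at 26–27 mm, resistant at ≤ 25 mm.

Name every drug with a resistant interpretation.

Amikacin (30 mm) ≥ 28 mm ⇒ susceptible
Ampicillin 4 μg/mL: ≥ 2 μg/mL → R
Trimethoprim-sulfamethoxazole: 30 mm is ≥ 30 mm → S
Doxycycline (26 mm) ≥ 26 mm — Susceptible
Aztreonam 14 mm: ≤ 16 mm ⇒ R
Moxifloxacin 17 mm: ≥ 16 mm — Susceptible
Chloramphenicol 10 mm: ≤ 13 mm → R
Fosfomycin 20 mm: ≥ 15 mm ⇒ Susceptible

ampicillin, aztreonam, chloramphenicol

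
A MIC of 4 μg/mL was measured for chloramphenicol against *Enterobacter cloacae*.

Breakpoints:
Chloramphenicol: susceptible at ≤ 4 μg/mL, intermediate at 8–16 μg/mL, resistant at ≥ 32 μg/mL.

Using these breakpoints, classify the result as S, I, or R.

Chloramphenicol: 4 μg/mL is ≤ 4 μg/mL ⇒ S

S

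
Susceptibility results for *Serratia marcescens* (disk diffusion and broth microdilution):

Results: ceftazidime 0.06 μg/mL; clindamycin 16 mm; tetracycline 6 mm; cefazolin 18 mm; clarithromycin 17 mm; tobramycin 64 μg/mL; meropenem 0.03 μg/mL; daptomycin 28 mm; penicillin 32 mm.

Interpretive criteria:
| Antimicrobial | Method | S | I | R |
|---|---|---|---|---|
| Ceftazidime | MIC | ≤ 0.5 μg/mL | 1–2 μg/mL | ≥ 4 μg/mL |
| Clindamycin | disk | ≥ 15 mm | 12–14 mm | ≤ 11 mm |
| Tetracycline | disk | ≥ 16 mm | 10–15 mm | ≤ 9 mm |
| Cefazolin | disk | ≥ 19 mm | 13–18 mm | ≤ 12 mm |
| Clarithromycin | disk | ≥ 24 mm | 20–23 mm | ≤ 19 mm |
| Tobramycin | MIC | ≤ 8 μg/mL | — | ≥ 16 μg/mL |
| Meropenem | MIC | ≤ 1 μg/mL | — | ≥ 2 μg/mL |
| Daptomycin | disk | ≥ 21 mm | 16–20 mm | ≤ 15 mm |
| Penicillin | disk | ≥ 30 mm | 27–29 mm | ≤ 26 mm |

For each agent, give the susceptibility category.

Ceftazidime 0.06 μg/mL: ≤ 0.5 μg/mL — susceptible
Clindamycin: 16 mm is ≥ 15 mm ⇒ S
Tetracycline: 6 mm is ≤ 9 mm ⇒ resistant
Cefazolin 18 mm: in 13–18 mm ⇒ I
Clarithromycin 17 mm: ≤ 19 mm ⇒ resistant
Tobramycin: 64 μg/mL is ≥ 16 μg/mL ⇒ R
Meropenem: 0.03 μg/mL is ≤ 1 μg/mL — susceptible
Daptomycin (28 mm) ≥ 21 mm ⇒ Susceptible
Penicillin (32 mm) ≥ 30 mm ⇒ susceptible

S, S, R, I, R, R, S, S, S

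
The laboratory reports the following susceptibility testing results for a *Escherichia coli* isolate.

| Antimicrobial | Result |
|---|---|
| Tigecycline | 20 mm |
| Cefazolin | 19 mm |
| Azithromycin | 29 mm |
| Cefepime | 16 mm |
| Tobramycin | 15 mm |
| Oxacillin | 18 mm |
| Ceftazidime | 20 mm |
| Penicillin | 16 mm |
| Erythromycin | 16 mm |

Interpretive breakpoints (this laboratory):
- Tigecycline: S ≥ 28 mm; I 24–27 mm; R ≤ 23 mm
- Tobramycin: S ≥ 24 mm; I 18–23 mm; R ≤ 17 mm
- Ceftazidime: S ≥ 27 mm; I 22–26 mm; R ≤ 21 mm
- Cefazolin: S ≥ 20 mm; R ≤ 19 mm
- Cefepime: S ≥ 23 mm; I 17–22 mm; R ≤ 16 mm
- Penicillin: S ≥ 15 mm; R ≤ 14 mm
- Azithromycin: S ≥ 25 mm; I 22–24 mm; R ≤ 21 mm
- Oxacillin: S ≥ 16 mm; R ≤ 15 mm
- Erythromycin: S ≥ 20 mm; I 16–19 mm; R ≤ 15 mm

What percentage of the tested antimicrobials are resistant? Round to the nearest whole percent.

56%

Tigecycline (20 mm) ≤ 23 mm → Resistant
Cefazolin (19 mm) ≤ 19 mm ⇒ R
Azithromycin (29 mm) ≥ 25 mm → Susceptible
Cefepime: 16 mm is ≤ 16 mm ⇒ R
Tobramycin 15 mm: ≤ 17 mm ⇒ resistant
Oxacillin 18 mm: ≥ 16 mm — S
Ceftazidime 20 mm: ≤ 21 mm — Resistant
Penicillin (16 mm) ≥ 15 mm — Susceptible
Erythromycin (16 mm) in 16–19 mm → intermediate
Resistant: 5/9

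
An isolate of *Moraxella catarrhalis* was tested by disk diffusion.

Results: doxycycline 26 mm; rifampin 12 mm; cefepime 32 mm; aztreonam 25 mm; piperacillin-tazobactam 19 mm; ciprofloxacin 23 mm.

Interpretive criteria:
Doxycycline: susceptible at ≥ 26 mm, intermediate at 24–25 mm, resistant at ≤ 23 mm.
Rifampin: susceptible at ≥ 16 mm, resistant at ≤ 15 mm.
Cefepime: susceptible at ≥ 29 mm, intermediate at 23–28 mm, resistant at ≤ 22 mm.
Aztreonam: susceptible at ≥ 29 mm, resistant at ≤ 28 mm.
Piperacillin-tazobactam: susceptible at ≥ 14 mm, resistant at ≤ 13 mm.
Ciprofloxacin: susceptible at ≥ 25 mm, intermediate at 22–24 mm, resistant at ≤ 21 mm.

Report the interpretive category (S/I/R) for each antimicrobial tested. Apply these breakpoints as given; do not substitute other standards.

S, R, S, R, S, I

Doxycycline: 26 mm is ≥ 26 mm → S
Rifampin (12 mm) ≤ 15 mm — R
Cefepime (32 mm) ≥ 29 mm → susceptible
Aztreonam (25 mm) ≤ 28 mm → resistant
Piperacillin-tazobactam 19 mm: ≥ 14 mm ⇒ susceptible
Ciprofloxacin 23 mm: in 22–24 mm — I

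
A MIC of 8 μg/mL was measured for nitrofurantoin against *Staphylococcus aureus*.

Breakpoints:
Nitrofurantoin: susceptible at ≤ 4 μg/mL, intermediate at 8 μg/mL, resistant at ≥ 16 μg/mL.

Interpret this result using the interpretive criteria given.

Intermediate

Nitrofurantoin: 8 μg/mL is = 8 μg/mL ⇒ Intermediate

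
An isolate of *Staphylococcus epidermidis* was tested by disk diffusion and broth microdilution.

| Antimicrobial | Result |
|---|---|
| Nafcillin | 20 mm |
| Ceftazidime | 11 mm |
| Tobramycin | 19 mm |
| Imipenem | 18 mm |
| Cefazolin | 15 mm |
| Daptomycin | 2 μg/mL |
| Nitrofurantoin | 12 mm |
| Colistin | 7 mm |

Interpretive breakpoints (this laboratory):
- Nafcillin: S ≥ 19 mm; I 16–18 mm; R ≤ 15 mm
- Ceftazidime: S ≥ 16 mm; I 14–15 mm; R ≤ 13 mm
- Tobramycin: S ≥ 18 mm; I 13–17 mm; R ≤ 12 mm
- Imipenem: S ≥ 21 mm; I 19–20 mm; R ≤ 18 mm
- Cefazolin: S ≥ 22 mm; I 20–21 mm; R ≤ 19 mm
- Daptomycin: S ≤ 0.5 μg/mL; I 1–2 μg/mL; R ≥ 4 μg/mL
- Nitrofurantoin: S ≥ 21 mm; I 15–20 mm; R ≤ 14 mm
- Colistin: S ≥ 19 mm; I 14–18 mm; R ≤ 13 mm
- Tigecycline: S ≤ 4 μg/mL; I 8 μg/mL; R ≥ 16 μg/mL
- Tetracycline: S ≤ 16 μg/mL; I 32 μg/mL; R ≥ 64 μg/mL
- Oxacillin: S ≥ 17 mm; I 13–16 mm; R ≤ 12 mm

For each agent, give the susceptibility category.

Nafcillin: 20 mm is ≥ 19 mm — Susceptible
Ceftazidime (11 mm) ≤ 13 mm — R
Tobramycin: 19 mm is ≥ 18 mm ⇒ Susceptible
Imipenem 18 mm: ≤ 18 mm — Resistant
Cefazolin: 15 mm is ≤ 19 mm ⇒ resistant
Daptomycin (2 μg/mL) in 1–2 μg/mL — intermediate
Nitrofurantoin (12 mm) ≤ 14 mm — Resistant
Colistin: 7 mm is ≤ 13 mm — R

S, R, S, R, R, I, R, R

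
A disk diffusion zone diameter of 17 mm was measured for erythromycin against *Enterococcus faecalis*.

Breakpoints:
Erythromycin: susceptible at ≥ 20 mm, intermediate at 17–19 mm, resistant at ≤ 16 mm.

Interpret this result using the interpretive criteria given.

Intermediate

Erythromycin: 17 mm is in 17–19 mm — I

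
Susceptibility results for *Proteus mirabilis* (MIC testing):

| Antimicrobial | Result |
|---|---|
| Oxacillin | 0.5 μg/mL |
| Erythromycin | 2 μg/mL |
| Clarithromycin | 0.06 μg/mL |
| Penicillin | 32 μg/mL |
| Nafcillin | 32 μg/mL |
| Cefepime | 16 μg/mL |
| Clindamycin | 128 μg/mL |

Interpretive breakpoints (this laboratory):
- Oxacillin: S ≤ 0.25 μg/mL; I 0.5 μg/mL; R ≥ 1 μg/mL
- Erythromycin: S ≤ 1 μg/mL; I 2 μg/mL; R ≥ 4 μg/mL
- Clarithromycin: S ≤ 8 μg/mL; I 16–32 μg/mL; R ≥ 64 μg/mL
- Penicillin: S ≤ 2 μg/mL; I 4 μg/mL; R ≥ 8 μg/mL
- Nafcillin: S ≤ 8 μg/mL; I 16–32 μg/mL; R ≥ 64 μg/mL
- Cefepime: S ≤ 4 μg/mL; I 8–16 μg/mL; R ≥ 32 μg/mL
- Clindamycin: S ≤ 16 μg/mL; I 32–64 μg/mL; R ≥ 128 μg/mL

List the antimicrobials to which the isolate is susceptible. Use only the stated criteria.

clarithromycin

Oxacillin: 0.5 μg/mL is = 0.5 μg/mL → intermediate
Erythromycin 2 μg/mL: = 2 μg/mL → Intermediate
Clarithromycin: 0.06 μg/mL is ≤ 8 μg/mL ⇒ Susceptible
Penicillin: 32 μg/mL is ≥ 8 μg/mL — R
Nafcillin (32 μg/mL) in 16–32 μg/mL → Intermediate
Cefepime: 16 μg/mL is in 8–16 μg/mL ⇒ I
Clindamycin 128 μg/mL: ≥ 128 μg/mL → R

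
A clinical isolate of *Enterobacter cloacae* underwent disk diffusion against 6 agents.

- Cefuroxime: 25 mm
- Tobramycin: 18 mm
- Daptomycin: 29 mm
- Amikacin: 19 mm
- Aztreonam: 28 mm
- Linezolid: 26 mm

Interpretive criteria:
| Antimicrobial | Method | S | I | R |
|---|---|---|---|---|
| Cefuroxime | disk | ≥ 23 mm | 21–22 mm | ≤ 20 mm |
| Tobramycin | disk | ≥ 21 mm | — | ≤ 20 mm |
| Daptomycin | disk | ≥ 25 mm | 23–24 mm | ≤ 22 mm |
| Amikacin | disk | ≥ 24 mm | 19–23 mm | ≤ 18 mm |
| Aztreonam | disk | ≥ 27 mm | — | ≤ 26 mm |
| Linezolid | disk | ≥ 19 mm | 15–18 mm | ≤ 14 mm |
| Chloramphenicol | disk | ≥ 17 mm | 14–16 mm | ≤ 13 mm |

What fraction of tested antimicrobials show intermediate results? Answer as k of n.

Cefuroxime (25 mm) ≥ 23 mm → S
Tobramycin 18 mm: ≤ 20 mm → resistant
Daptomycin (29 mm) ≥ 25 mm → S
Amikacin (19 mm) in 19–23 mm — intermediate
Aztreonam: 28 mm is ≥ 27 mm ⇒ S
Linezolid (26 mm) ≥ 19 mm → Susceptible
Intermediate: 1/6

1 of 6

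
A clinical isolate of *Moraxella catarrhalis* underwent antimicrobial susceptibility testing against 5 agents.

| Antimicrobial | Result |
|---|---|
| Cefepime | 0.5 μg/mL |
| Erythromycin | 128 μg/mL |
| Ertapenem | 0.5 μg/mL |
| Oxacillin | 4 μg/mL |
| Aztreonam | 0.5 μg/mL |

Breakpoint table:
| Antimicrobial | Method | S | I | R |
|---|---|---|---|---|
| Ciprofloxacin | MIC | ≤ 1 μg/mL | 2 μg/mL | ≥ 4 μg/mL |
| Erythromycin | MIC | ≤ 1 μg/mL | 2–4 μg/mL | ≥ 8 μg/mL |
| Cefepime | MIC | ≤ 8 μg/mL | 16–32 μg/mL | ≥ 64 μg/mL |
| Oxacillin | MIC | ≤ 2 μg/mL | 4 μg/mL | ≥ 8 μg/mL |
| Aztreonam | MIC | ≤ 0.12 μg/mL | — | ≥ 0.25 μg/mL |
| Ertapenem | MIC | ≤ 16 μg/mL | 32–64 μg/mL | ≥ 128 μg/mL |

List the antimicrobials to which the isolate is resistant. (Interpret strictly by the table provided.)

erythromycin, aztreonam

Cefepime (0.5 μg/mL) ≤ 8 μg/mL ⇒ S
Erythromycin (128 μg/mL) ≥ 8 μg/mL — resistant
Ertapenem 0.5 μg/mL: ≤ 16 μg/mL → susceptible
Oxacillin 4 μg/mL: = 4 μg/mL — I
Aztreonam: 0.5 μg/mL is ≥ 0.25 μg/mL → Resistant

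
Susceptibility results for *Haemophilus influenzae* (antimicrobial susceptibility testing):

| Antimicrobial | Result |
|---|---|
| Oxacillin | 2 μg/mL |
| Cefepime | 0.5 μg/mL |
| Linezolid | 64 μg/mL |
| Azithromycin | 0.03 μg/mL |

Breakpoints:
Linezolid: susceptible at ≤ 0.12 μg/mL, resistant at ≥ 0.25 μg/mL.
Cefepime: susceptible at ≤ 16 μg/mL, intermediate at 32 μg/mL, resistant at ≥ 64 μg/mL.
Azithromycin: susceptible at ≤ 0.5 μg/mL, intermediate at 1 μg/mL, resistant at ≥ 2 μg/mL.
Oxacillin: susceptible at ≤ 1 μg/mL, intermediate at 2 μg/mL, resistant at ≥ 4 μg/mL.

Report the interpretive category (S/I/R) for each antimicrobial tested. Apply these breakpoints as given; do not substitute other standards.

I, S, R, S

Oxacillin (2 μg/mL) = 2 μg/mL → intermediate
Cefepime: 0.5 μg/mL is ≤ 16 μg/mL ⇒ S
Linezolid (64 μg/mL) ≥ 0.25 μg/mL ⇒ R
Azithromycin 0.03 μg/mL: ≤ 0.5 μg/mL ⇒ S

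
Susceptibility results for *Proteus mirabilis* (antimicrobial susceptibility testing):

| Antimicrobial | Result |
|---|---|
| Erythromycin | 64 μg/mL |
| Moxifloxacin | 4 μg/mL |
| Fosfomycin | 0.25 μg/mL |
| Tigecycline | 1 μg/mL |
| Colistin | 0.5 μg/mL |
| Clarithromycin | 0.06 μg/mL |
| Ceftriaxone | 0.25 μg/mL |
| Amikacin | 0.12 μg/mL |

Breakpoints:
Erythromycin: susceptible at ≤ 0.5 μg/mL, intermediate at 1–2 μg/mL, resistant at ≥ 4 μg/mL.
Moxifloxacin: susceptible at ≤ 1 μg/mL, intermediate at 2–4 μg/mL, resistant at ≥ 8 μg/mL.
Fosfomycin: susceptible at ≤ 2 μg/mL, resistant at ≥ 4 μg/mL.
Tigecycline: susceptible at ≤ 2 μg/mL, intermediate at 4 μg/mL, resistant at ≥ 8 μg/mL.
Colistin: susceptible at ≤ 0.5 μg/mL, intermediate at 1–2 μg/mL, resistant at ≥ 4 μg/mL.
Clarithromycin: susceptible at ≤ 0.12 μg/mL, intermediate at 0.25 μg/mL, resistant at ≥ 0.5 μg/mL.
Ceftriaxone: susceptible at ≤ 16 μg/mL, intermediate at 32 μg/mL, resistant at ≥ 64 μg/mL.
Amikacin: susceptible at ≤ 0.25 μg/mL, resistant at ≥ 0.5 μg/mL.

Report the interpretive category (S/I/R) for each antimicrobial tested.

Erythromycin: 64 μg/mL is ≥ 4 μg/mL → R
Moxifloxacin: 4 μg/mL is in 2–4 μg/mL → I
Fosfomycin: 0.25 μg/mL is ≤ 2 μg/mL — S
Tigecycline: 1 μg/mL is ≤ 2 μg/mL ⇒ S
Colistin 0.5 μg/mL: ≤ 0.5 μg/mL ⇒ susceptible
Clarithromycin: 0.06 μg/mL is ≤ 0.12 μg/mL → S
Ceftriaxone: 0.25 μg/mL is ≤ 16 μg/mL ⇒ Susceptible
Amikacin (0.12 μg/mL) ≤ 0.25 μg/mL — S

R, I, S, S, S, S, S, S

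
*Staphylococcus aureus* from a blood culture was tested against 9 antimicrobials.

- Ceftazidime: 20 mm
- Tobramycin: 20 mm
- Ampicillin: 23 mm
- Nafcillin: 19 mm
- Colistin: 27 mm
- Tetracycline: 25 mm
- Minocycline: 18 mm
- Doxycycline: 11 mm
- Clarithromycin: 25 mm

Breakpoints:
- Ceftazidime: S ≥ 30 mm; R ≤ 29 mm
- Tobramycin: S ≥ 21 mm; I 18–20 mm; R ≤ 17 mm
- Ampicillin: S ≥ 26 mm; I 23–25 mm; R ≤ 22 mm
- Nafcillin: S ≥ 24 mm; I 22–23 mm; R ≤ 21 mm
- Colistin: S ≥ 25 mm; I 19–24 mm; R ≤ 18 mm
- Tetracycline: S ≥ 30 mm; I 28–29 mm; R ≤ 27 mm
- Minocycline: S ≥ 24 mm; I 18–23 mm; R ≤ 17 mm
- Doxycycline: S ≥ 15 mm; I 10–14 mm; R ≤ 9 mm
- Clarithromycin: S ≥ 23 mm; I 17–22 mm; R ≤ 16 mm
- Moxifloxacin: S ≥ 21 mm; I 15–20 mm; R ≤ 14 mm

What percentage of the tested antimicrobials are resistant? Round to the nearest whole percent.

Ceftazidime 20 mm: ≤ 29 mm ⇒ R
Tobramycin 20 mm: in 18–20 mm → intermediate
Ampicillin 23 mm: in 23–25 mm ⇒ Intermediate
Nafcillin (19 mm) ≤ 21 mm ⇒ Resistant
Colistin (27 mm) ≥ 25 mm ⇒ susceptible
Tetracycline: 25 mm is ≤ 27 mm → Resistant
Minocycline (18 mm) in 18–23 mm → intermediate
Doxycycline 11 mm: in 10–14 mm → intermediate
Clarithromycin (25 mm) ≥ 23 mm — Susceptible
Resistant: 3/9

33%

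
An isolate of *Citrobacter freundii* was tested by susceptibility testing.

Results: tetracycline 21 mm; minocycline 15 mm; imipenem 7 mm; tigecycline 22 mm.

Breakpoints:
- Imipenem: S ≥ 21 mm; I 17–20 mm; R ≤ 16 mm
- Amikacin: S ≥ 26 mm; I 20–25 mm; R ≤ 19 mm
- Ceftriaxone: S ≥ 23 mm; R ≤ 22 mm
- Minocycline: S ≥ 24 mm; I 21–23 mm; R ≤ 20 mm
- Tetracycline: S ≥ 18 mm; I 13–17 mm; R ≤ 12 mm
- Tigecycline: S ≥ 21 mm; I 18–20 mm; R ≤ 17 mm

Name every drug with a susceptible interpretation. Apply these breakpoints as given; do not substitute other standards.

Tetracycline: 21 mm is ≥ 18 mm → Susceptible
Minocycline (15 mm) ≤ 20 mm ⇒ Resistant
Imipenem: 7 mm is ≤ 16 mm → resistant
Tigecycline: 22 mm is ≥ 21 mm ⇒ Susceptible

tetracycline, tigecycline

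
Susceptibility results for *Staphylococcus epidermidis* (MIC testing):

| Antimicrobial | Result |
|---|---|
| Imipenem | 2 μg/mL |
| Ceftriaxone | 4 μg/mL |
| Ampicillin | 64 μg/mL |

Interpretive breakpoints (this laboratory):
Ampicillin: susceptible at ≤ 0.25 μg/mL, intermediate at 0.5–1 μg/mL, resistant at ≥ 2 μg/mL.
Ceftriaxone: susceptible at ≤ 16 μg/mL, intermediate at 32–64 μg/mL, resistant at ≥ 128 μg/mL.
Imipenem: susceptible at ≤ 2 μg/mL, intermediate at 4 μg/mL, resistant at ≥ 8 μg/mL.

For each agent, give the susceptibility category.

S, S, R

Imipenem (2 μg/mL) ≤ 2 μg/mL — Susceptible
Ceftriaxone 4 μg/mL: ≤ 16 μg/mL ⇒ susceptible
Ampicillin: 64 μg/mL is ≥ 2 μg/mL — resistant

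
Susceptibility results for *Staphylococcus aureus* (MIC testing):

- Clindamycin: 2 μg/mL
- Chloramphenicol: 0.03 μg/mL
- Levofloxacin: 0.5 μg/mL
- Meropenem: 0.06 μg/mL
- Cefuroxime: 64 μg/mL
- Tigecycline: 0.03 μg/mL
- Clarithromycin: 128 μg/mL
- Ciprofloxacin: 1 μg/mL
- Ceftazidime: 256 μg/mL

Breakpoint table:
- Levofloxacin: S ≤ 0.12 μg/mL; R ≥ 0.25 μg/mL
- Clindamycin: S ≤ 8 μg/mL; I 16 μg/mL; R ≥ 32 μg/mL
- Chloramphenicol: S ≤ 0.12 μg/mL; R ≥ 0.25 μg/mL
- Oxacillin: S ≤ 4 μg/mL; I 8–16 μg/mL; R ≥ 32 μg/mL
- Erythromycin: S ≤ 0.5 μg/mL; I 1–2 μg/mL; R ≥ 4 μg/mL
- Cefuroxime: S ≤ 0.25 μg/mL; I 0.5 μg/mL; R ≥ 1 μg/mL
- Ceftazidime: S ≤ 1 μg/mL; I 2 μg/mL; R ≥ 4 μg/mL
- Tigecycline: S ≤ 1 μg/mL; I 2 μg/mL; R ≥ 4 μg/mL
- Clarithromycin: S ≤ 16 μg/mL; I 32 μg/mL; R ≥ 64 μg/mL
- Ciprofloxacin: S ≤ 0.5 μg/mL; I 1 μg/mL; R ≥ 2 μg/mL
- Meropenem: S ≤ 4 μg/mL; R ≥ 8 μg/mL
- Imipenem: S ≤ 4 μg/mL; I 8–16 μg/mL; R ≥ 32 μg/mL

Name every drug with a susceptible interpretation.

Clindamycin 2 μg/mL: ≤ 8 μg/mL — susceptible
Chloramphenicol 0.03 μg/mL: ≤ 0.12 μg/mL ⇒ Susceptible
Levofloxacin: 0.5 μg/mL is ≥ 0.25 μg/mL — resistant
Meropenem: 0.06 μg/mL is ≤ 4 μg/mL → susceptible
Cefuroxime: 64 μg/mL is ≥ 1 μg/mL ⇒ R
Tigecycline: 0.03 μg/mL is ≤ 1 μg/mL → susceptible
Clarithromycin (128 μg/mL) ≥ 64 μg/mL → R
Ciprofloxacin: 1 μg/mL is = 1 μg/mL — Intermediate
Ceftazidime 256 μg/mL: ≥ 4 μg/mL → Resistant

clindamycin, chloramphenicol, meropenem, tigecycline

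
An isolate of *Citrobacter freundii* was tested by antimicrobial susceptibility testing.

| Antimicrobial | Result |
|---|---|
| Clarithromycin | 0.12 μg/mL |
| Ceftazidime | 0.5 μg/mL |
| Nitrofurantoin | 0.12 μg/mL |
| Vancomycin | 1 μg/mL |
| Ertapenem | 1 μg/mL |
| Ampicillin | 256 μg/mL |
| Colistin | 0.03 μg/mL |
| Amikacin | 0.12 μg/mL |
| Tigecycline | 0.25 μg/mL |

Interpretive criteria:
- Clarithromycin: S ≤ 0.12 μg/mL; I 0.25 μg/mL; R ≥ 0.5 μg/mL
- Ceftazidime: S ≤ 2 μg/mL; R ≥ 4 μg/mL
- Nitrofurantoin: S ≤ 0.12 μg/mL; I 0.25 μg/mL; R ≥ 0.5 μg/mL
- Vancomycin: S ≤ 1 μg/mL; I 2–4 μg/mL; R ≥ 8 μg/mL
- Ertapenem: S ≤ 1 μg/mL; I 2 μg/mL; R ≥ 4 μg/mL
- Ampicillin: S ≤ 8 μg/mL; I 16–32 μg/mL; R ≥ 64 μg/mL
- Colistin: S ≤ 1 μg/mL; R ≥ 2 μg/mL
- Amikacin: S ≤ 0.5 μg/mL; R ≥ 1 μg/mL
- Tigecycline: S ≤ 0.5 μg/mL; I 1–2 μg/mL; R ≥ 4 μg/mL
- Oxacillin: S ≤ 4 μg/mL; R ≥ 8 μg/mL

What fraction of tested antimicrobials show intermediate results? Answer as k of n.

Clarithromycin 0.12 μg/mL: ≤ 0.12 μg/mL — Susceptible
Ceftazidime: 0.5 μg/mL is ≤ 2 μg/mL → susceptible
Nitrofurantoin 0.12 μg/mL: ≤ 0.12 μg/mL → Susceptible
Vancomycin (1 μg/mL) ≤ 1 μg/mL — S
Ertapenem 1 μg/mL: ≤ 1 μg/mL ⇒ S
Ampicillin 256 μg/mL: ≥ 64 μg/mL → Resistant
Colistin: 0.03 μg/mL is ≤ 1 μg/mL ⇒ Susceptible
Amikacin 0.12 μg/mL: ≤ 0.5 μg/mL → susceptible
Tigecycline 0.25 μg/mL: ≤ 0.5 μg/mL — susceptible
Intermediate: 0/9

0 of 9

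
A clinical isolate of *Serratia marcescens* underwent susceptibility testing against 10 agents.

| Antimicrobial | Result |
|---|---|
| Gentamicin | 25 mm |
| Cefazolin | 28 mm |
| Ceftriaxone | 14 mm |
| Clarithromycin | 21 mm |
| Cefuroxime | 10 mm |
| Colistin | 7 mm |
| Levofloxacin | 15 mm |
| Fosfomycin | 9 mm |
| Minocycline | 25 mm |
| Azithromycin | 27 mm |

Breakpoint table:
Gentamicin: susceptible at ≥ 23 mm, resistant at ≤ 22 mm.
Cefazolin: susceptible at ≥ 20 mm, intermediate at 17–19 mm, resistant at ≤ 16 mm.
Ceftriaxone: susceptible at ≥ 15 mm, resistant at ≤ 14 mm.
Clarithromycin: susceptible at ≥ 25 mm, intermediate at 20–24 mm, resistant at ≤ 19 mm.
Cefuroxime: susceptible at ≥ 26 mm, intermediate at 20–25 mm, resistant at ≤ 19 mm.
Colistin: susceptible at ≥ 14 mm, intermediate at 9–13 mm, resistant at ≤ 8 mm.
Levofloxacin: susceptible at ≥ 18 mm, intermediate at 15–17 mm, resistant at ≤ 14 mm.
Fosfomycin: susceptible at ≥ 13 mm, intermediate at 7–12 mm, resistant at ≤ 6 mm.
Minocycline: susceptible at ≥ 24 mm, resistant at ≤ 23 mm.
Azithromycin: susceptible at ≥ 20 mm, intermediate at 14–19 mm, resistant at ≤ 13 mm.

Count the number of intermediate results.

Gentamicin 25 mm: ≥ 23 mm → S
Cefazolin 28 mm: ≥ 20 mm ⇒ susceptible
Ceftriaxone (14 mm) ≤ 14 mm → Resistant
Clarithromycin (21 mm) in 20–24 mm — intermediate
Cefuroxime (10 mm) ≤ 19 mm ⇒ Resistant
Colistin: 7 mm is ≤ 8 mm — Resistant
Levofloxacin 15 mm: in 15–17 mm — Intermediate
Fosfomycin (9 mm) in 7–12 mm → I
Minocycline: 25 mm is ≥ 24 mm ⇒ S
Azithromycin: 27 mm is ≥ 20 mm — Susceptible
Intermediate: 3

3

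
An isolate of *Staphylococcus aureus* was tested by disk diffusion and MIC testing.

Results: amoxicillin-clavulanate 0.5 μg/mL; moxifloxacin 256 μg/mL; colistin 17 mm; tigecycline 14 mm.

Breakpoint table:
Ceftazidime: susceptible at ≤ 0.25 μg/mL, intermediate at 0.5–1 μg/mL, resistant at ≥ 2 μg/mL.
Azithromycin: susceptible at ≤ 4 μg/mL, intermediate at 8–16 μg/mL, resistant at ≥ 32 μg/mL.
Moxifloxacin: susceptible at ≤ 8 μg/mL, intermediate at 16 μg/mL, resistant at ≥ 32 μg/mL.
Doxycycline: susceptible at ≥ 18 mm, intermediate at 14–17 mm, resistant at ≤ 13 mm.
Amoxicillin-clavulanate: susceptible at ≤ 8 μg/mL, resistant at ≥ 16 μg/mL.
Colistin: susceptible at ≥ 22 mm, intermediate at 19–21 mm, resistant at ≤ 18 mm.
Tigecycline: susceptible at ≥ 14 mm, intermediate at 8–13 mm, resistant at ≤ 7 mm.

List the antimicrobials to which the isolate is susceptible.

Amoxicillin-clavulanate: 0.5 μg/mL is ≤ 8 μg/mL — susceptible
Moxifloxacin 256 μg/mL: ≥ 32 μg/mL ⇒ R
Colistin 17 mm: ≤ 18 mm ⇒ Resistant
Tigecycline 14 mm: ≥ 14 mm → susceptible

amoxicillin-clavulanate, tigecycline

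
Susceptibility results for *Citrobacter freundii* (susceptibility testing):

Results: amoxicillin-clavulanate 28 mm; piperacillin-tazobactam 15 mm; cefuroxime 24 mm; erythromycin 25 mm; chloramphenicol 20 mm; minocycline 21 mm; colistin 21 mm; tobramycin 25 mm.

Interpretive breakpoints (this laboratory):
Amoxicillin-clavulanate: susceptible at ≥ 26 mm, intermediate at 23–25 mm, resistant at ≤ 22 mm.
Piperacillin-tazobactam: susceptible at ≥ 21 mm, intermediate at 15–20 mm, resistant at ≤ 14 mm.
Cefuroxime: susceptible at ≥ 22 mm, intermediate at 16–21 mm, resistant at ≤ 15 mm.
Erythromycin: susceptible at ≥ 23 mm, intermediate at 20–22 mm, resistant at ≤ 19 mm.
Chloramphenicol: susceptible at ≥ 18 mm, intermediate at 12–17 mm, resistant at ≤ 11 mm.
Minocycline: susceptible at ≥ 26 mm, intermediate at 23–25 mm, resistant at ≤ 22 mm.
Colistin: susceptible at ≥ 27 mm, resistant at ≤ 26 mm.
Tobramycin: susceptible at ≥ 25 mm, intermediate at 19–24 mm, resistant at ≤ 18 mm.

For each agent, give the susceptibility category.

Amoxicillin-clavulanate (28 mm) ≥ 26 mm — susceptible
Piperacillin-tazobactam 15 mm: in 15–20 mm → I
Cefuroxime (24 mm) ≥ 22 mm ⇒ S
Erythromycin: 25 mm is ≥ 23 mm → S
Chloramphenicol (20 mm) ≥ 18 mm — Susceptible
Minocycline (21 mm) ≤ 22 mm ⇒ Resistant
Colistin 21 mm: ≤ 26 mm — Resistant
Tobramycin: 25 mm is ≥ 25 mm → Susceptible

S, I, S, S, S, R, R, S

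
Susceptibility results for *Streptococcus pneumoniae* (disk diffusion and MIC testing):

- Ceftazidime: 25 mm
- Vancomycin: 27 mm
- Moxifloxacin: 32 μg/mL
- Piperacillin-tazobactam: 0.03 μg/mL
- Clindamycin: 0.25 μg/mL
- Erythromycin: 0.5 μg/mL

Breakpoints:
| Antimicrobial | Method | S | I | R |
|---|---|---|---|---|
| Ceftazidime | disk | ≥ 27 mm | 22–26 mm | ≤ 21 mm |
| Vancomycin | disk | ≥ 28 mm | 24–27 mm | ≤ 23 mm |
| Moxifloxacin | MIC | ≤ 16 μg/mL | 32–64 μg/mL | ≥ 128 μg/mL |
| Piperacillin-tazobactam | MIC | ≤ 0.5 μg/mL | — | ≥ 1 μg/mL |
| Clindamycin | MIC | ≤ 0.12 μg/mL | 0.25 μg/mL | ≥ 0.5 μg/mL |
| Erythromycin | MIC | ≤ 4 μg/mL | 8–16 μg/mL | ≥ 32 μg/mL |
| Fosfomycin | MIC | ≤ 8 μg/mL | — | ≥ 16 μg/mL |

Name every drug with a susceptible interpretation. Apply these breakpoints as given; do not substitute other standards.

piperacillin-tazobactam, erythromycin

Ceftazidime 25 mm: in 22–26 mm ⇒ Intermediate
Vancomycin 27 mm: in 24–27 mm ⇒ I
Moxifloxacin 32 μg/mL: in 32–64 μg/mL → Intermediate
Piperacillin-tazobactam: 0.03 μg/mL is ≤ 0.5 μg/mL — susceptible
Clindamycin (0.25 μg/mL) = 0.25 μg/mL — intermediate
Erythromycin (0.5 μg/mL) ≤ 4 μg/mL — Susceptible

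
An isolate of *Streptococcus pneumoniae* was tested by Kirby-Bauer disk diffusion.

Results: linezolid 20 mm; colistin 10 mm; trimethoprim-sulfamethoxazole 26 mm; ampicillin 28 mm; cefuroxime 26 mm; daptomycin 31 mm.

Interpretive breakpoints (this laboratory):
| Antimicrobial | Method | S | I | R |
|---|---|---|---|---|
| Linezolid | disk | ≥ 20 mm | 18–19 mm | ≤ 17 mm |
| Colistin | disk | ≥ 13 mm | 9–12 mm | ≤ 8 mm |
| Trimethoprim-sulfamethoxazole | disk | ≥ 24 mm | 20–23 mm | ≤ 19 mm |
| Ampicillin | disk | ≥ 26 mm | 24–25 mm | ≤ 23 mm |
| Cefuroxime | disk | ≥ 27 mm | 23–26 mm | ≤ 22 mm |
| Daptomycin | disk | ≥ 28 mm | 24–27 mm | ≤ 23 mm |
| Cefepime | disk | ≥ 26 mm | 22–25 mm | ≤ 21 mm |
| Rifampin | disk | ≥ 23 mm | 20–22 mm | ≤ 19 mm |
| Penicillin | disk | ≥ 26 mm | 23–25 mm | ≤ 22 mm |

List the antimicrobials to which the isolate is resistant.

Linezolid: 20 mm is ≥ 20 mm — Susceptible
Colistin (10 mm) in 9–12 mm → intermediate
Trimethoprim-sulfamethoxazole (26 mm) ≥ 24 mm ⇒ Susceptible
Ampicillin 28 mm: ≥ 26 mm → susceptible
Cefuroxime 26 mm: in 23–26 mm — Intermediate
Daptomycin 31 mm: ≥ 28 mm ⇒ susceptible

none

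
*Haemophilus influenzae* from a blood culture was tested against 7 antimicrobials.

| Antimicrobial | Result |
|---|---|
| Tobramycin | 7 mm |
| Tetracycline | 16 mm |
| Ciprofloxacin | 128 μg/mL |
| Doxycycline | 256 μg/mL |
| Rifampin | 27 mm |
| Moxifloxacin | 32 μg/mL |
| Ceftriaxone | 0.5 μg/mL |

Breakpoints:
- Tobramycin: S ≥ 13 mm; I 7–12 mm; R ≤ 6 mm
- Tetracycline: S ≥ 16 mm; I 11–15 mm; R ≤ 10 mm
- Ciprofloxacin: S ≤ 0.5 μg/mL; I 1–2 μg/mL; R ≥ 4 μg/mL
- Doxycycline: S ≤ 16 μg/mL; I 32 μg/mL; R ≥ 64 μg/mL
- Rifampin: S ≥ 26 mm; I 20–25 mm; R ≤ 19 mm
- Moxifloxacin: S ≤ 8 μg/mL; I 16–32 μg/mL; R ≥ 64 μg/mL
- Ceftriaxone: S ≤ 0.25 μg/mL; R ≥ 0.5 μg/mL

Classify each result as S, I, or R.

Tobramycin (7 mm) in 7–12 mm → Intermediate
Tetracycline: 16 mm is ≥ 16 mm — S
Ciprofloxacin (128 μg/mL) ≥ 4 μg/mL ⇒ resistant
Doxycycline 256 μg/mL: ≥ 64 μg/mL → R
Rifampin: 27 mm is ≥ 26 mm ⇒ susceptible
Moxifloxacin (32 μg/mL) in 16–32 μg/mL — Intermediate
Ceftriaxone 0.5 μg/mL: ≥ 0.5 μg/mL — resistant

I, S, R, R, S, I, R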